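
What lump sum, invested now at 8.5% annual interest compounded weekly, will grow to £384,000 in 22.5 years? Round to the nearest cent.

£56,809.52

Periodic rate = 8.5%/52 = 0.00163462; 1170 periods.
P = 384,000/(1 + 0.085/52)^1170 ≈ 384,000/6.75943022549 ≈ 56,809.5220.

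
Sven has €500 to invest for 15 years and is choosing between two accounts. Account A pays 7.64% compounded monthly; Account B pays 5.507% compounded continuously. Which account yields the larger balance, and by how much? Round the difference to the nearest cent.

A: (1 + 0.0764/12)^180 ≈ 3.134179165, so 500 × 3.134179165 ≈ 1,567.0896.
B: e^(0.05507·15) = e^0.82605 ≈ 2.284277998, so 500 × 2.284277998 ≈ 1,142.1390.
Difference ≈ 424.9506 in favor of A.

Account A, by €424.95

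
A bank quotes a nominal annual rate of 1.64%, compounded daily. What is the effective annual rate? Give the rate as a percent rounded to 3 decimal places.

1.653%

One year is 365 periods at 0.0000449315 each: (1 + 0.0000449315)^365 ≈ 1.016535.
EAR = 1.016535 − 1 ≈ 1.65348%.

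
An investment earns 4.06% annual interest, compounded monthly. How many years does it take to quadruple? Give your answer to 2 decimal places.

34.20 years

(1 + 0.00338333)^(12t) = 4.
12t = ln 4 / ln(1 + 0.00338333) ≈ 1.3863/0.00337762 ≈ 410.4349.
t ≈ 34.2029.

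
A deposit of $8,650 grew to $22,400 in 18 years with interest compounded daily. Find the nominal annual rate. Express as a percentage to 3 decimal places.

The 6570-period growth factor is 22,400/8,650 = 2.5896.
r/365 = 2.5896^(1/6570) − 1 ≈ 0.000144836, so r ≈ 365·0.000144836 = 5.28650%.

5.287%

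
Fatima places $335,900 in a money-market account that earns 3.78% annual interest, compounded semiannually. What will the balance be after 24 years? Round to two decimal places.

Growth factor = (1 + 0.0189)^48 ≈ 2.45648992661.
A ≈ 335,900 × 2.45648992661 ≈ 825,134.9663.

$825,134.97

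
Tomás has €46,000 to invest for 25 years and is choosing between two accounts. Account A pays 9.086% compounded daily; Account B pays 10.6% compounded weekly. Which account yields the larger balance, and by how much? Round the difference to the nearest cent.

Account A growth factor: (1 + 0.09086/365)^9125 ≈ 9.69119094558; balance ≈ 445,794.7835.
Account B growth factor: (1 + 0.106/52)^1300 ≈ 14.115912447; balance ≈ 649,331.9726.
Account B is larger by 203,537.1891.

Account B, by €203,537.19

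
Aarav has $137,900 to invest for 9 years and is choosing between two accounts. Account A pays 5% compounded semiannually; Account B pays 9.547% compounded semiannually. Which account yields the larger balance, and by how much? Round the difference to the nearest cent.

Account B, by $104,143.29

Account A growth factor: (1 + 0.025)^18 ≈ 1.55965871771; balance ≈ 215,076.9372.
Account B growth factor: (1 + 0.047735)^18 ≈ 2.31486748479; balance ≈ 319,220.2262.
Account B is larger by 104,143.2890.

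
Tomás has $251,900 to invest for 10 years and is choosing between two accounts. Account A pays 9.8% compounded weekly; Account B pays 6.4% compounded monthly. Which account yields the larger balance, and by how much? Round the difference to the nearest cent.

Account A, by $193,645.99

A: (1 + 0.098/52)^520 ≈ 2.66199993903, so 251,900 × 2.66199993903 ≈ 670,557.7846.
B: (1 + 0.064/12)^120 ≈ 1.89325842176, so 251,900 × 1.89325842176 ≈ 476,911.7964.
Difference ≈ 193,645.9882 in favor of A.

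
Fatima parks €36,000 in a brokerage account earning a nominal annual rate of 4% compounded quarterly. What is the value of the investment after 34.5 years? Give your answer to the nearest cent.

€142,118.98

Growth factor = (1 + 0.01)^138 ≈ 3.94774945273.
A ≈ 36,000 × 3.94774945273 ≈ 142,118.9803.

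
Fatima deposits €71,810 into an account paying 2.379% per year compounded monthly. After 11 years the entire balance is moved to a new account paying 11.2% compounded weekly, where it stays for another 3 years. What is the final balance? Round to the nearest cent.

€130,463.48

Phase 1: 71,810·(1 + 0.0019825)^132 ≈ 93,265.9122.
Phase 2: 93,265.9122·(1 + 0.112/52)^156 ≈ 130,463.4821.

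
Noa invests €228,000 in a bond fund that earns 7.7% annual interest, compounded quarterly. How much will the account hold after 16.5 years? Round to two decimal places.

€802,532.03

Periodic rate = 7.7%/4 = 0.01925; periods = 4·16.5 = 66.
A = 228,000·(1 + 0.01925)^66 ≈ 228,000·3.51987732918 ≈ 802,532.0311.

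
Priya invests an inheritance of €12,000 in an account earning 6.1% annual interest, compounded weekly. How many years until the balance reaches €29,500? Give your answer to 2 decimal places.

We need (1 + 0.00117308)^(52t) = 2.4583, so 52t = ln 2.4583 / ln 1.001173 ≈ 767.2226.
t ≈ 767.2226/52 = 14.7543 years.

14.75 years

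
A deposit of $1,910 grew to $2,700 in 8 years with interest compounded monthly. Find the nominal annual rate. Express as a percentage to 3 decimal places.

The 96-period growth factor is 2,700/1,910 = 1.41361.
r/12 = 1.41361^(1/96) − 1 ≈ 0.00361222, so r ≈ 12·0.00361222 = 4.33467%.

4.335%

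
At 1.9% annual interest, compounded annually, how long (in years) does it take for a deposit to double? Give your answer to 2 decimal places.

(1 + 0.019)^t = 2.
t = ln 2 / ln(1 + 0.019) ≈ 0.69315/0.0188218 ≈ 36.8269.

36.83 years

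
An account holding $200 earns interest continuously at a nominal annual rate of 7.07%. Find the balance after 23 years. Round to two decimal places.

$1,016.80

A = P·e^(rt) = 200·e^(0.0707·23) = 200·e^1.6261.
e^1.6261 ≈ 5.084008372, so A ≈ 1,016.8017.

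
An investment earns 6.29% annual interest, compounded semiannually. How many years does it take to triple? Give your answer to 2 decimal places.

17.74 years

(1 + 0.03145)^(2t) = 3.
2t = ln 3 / ln(1 + 0.03145) ≈ 1.0986/0.0309656 ≈ 35.4785.
t ≈ 17.7392.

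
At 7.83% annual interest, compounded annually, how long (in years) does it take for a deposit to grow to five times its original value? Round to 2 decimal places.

21.35 years

(1 + 0.0783)^t = 5.
t = ln 5 / ln(1 + 0.0783) ≈ 1.6094/0.0753857 ≈ 21.3494.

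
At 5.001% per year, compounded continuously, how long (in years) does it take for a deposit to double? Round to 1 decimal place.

13.9 years

e^(0.05001t) = 2, so 0.05001t = ln 2 ≈ 0.69315.
t ≈ 0.69315/0.05001 ≈ 13.8602.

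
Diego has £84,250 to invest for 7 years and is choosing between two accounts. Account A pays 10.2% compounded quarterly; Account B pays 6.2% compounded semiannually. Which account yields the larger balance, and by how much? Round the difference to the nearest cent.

Account A, by £41,338.54

Account A growth factor: (1 + 0.0255)^28 ≈ 2.02394455818; balance ≈ 170,517.3290.
Account B growth factor: (1 + 0.031)^14 ≈ 1.53327944629; balance ≈ 129,178.7934.
Account A is larger by 41,338.5357.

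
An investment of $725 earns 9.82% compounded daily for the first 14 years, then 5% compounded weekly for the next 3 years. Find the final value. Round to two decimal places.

$3,329.96

Phase 1: 725·(1 + 0.0982/365)^5110 ≈ 2,866.3271.
Phase 2: 2,866.3271·(1 + 0.05/52)^156 ≈ 3,329.9570.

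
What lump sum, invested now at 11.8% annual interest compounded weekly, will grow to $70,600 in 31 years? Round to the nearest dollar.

Growth factor = (1 + 0.118/52)^1612 ≈ 38.623304781.
P = 70,600/38.623304781 ≈ 1,827.9119.

$1,828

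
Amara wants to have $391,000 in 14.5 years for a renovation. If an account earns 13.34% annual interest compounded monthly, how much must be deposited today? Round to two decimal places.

$57,115.76

Growth factor = (1 + 0.1334/12)^174 ≈ 6.84574668685.
P = 391,000/6.84574668685 ≈ 57,115.7564.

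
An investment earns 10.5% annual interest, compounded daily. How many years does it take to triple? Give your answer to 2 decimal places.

(1 + 0.000287671)^(365t) = 3.
365t = ln 3 / ln(1 + 0.000287671) ≈ 1.0986/0.00028763 ≈ 3819.5349.
t ≈ 10.4645.

10.46 years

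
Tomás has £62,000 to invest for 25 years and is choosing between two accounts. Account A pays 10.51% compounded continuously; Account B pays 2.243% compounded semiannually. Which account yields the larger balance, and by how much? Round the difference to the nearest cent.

A: e^(0.1051·25) = e^2.6275 ≈ 13.8391287968, so 62,000 × 13.8391287968 ≈ 858,025.9854.
B: (1 + 0.011215)^50 ≈ 1.74652641216, so 62,000 × 1.74652641216 ≈ 108,284.6376.
Difference ≈ 749,741.3478 in favor of A.

Account A, by £749,741.35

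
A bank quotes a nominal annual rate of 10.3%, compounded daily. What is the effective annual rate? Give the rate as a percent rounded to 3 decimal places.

10.848%

EAR = (1 + 10.3%/365)^365 − 1 = (1 + 0.000282192)^365 − 1.
(1 + 0.000282192)^365 ≈ 1.108475, so EAR ≈ 10.84753%.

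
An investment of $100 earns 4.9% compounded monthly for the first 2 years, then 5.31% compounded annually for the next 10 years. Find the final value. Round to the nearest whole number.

$185

After 2 years at 4.9%: 100 × 1.10274272 ≈ 110.2743.
Then 10 years at 5.31%: 110.2743 × 1.67762978 ≈ 184.9994.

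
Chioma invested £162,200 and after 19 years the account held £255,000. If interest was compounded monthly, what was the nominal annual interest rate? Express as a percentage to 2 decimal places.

The 228-period growth factor is 255,000/162,200 = 1.57213.
r/12 = 1.57213^(1/228) − 1 ≈ 0.00198633, so r ≈ 12·0.00198633 = 2.38359%.

2.38%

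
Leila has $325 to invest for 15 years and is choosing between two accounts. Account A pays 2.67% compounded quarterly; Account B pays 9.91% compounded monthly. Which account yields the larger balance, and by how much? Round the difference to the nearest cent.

Account A growth factor: (1 + 0.006675)^60 ≈ 1.49058588; balance ≈ 484.4404.
Account B growth factor: (1 + 0.0991/12)^180 ≈ 4.394683782; balance ≈ 1,428.2722.
Account B is larger by 943.8318.

Account B, by $943.83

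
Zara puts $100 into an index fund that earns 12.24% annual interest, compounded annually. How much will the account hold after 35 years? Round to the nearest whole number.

Annual rate = 12.24% = 0.1224; years = 35.
A = 100·(1 + 0.1224)^35 ≈ 100·56.90730655 ≈ 5,690.7307.

$5,691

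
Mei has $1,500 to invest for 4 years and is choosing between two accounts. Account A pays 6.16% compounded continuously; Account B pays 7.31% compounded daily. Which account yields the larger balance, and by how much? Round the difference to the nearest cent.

A: e^(0.0616·4) = e^0.2464 ≈ 1.279411236, so 1,500 × 1.279411236 ≈ 1,919.1169.
B: (1 + 0.0731/365)^1460 ≈ 1.339599547, so 1,500 × 1.339599547 ≈ 2,009.3993.
Difference ≈ 90.2825 in favor of B.

Account B, by $90.28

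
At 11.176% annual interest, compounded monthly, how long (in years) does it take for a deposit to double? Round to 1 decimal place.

(1 + 0.00931333)^(12t) = 2.
12t = ln 2 / ln(1 + 0.00931333) ≈ 0.69315/0.00927023 ≈ 74.7713.
t ≈ 6.2309.

6.2 years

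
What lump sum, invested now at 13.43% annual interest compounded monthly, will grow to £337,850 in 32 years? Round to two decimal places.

£4,706.16

Growth factor = (1 + 0.1343/12)^384 ≈ 71.7888580473.
P = 337,850/71.7888580473 ≈ 4,706.1621.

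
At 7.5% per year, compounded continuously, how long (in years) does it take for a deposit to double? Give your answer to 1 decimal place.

9.2 years

e^(0.075t) = 2, so 0.075t = ln 2 ≈ 0.69315.
t ≈ 0.69315/0.075 ≈ 9.2420.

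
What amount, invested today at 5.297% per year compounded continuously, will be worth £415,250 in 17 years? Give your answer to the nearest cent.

£168,745.35

P = A·e^(−rt) = 415,250·e^(−0.90049).
e^(−0.90049) ≈ 0.406370489408, so P ≈ 168,745.3457.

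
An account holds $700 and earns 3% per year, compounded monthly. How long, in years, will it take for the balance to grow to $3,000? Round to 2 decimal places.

48.57 years

(1 + 0.0025)^(12t) = 3,000/700 = 4.2857.
12t·ln(1 + 0.0025) = ln(4.2857); 12t = 1.4553/0.00249688 ≈ 582.8422.
t ≈ 48.5702 years.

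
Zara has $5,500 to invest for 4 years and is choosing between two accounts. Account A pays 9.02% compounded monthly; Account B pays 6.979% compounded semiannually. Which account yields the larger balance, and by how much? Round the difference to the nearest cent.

Account A, by $642.41

A: (1 + 0.0902/12)^48 ≈ 1.432542375, so 5,500 × 1.432542375 ≈ 7,878.9831.
B: (1 + 0.034895)^8 ≈ 1.315740702, so 5,500 × 1.315740702 ≈ 7,236.5739.
Difference ≈ 642.4092 in favor of A.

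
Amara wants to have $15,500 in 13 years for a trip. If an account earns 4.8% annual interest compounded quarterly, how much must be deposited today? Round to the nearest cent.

Periodic rate = 4.8%/4 = 0.012; 52 periods.
P = 15,500/(1 + 0.012)^52 ≈ 15,500/1.8594591856 ≈ 8,335.7570.

$8,335.76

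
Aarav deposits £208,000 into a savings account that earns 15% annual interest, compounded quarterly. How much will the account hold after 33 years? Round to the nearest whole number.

Periodic rate = 15%/4 = 0.0375; periods = 4·33 = 132.
A = 208,000·(1 + 0.0375)^132 ≈ 208,000·128.95254290247 ≈ 26,822,128.9237.

£26,822,129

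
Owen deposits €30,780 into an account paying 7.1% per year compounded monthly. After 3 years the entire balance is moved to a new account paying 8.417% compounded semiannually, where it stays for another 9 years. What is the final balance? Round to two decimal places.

After 3 years at 7.1%: 30,780 × 1.2366082498 ≈ 38,062.8019.
Then 9 years at 8.417%: 38,062.8019 × 2.1001804093 ≈ 79,938.7509.

€79,938.75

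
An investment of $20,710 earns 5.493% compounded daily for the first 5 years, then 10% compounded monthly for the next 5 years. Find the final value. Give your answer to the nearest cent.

$44,843.30

After 5 years at 5.493%: 20,710 × 1.3160427742 ≈ 27,255.2459.
Then 5 years at 10%: 27,255.2459 × 1.6453089348 ≈ 44,843.2995.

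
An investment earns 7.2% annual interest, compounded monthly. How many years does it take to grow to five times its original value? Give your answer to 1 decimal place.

22.4 years

(1 + 0.006)^(12t) = 5.
12t = ln 5 / ln(1 + 0.006) ≈ 1.6094/0.00598207 ≈ 269.0436.
t ≈ 22.4203.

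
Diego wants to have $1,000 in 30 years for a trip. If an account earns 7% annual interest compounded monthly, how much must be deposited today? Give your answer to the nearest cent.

$123.21

Periodic rate = 7%/12 = 0.00583333; 360 periods.
P = 1,000/(1 + 0.07/12)^360 ≈ 1,000/8.11649748 ≈ 123.2059.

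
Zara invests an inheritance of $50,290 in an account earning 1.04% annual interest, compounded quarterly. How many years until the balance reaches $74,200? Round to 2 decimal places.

37.45 years

(1 + 0.0026)^(4t) = 74,200/50,290 = 1.4754.
4t·ln(1 + 0.0026) = ln(1.4754); 4t = 0.38896/0.00259663 ≈ 149.7936.
t ≈ 37.4484 years.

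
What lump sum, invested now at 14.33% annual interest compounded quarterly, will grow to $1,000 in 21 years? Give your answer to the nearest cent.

$51.99

Periodic rate = 14.33%/4 = 0.035825; 84 periods.
P = 1,000/(1 + 0.035825)^84 ≈ 1,000/19.2334258 ≈ 51.9928.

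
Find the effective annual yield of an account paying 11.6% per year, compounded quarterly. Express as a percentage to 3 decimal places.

12.114%

One year is 4 periods at 0.029 each: (1 + 0.029)^4 ≈ 1.121144.
EAR = 1.121144 − 1 ≈ 12.11443%.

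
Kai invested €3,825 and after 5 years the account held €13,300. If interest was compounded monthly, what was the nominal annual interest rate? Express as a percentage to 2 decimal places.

25.18%

The 60-period growth factor is 13,300/3,825 = 3.47712.
r/12 = 3.47712^(1/60) − 1 ≈ 0.0209873, so r ≈ 12·0.0209873 = 25.18475%.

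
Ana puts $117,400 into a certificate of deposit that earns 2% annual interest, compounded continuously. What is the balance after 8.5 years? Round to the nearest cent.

A = P·e^(rt) = 117,400·e^(0.02·8.5) = 117,400·e^0.17.
e^0.17 ≈ 1.18530485132, so A ≈ 139,154.7895.

$139,154.79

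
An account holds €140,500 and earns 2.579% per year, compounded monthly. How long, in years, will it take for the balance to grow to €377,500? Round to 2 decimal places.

We need (1 + 0.00214917)^(12t) = 2.6868, so 12t = ln 2.6868 / ln 1.002149 ≈ 460.3760.
t ≈ 460.3760/12 = 38.3647 years.

38.36 years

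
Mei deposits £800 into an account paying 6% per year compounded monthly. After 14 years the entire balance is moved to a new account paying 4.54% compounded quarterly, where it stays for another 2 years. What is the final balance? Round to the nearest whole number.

£2,024

Phase 1: 800·(1 + 0.005)^168 ≈ 1,849.2191.
Phase 2: 1,849.2191·(1 + 0.01135)^8 ≈ 2,023.9519.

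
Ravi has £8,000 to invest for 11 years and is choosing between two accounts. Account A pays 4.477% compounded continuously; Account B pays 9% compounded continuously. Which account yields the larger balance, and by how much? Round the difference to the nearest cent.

A: e^(0.04477·11) = e^0.49247 ≈ 1.6363530244, so 8,000 × 1.6363530244 ≈ 13,090.8242.
B: e^(0.09·11) = e^0.99 ≈ 2.6912344723, so 8,000 × 2.6912344723 ≈ 21,529.8758.
Difference ≈ 8,439.0516 in favor of B.

Account B, by £8,439.05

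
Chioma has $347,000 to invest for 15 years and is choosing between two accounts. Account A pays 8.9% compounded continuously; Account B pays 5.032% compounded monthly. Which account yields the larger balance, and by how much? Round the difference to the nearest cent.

Account A, by $581,629.01

A: e^(0.089·15) = e^1.335 ≈ 3.799995946419, so 347,000 × 3.799995946419 ≈ 1,318,598.5934.
B: (1 + 0.05032/12)^180 ≈ 2.12383166459, so 347,000 × 2.12383166459 ≈ 736,969.5876.
Difference ≈ 581,629.0058 in favor of A.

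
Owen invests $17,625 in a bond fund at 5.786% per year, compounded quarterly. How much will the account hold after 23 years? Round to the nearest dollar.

Growth factor = (1 + 0.014465)^92 ≈ 3.7480921631.
A ≈ 17,625 × 3.7480921631 ≈ 66,060.1244.

$66,060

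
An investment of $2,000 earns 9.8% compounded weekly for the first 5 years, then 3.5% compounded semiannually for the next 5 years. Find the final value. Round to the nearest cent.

After 5 years at 9.8%: 2,000 × 1.631563648 ≈ 3,263.1273.
Then 5 years at 3.5%: 3,263.1273 × 1.18944449 ≈ 3,881.3088.

$3,881.31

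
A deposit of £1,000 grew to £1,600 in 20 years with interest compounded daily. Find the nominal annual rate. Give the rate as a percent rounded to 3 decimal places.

(1 + r/365)^7300 = 1,600/1,000 = 1.6.
1 + r/365 = 1.6^(1/7300) ≈ 1.000064, so r/365 ≈ 0.0000643861.
r ≈ 365·0.0000643861 = 2.35009%.

2.350%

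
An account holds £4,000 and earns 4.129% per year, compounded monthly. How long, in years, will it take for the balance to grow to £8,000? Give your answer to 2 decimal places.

We need (1 + 0.00344083)^(12t) = 2, so 12t = ln 2 / ln 1.003441 ≈ 201.7938.
t ≈ 201.7938/12 = 16.8162 years.

16.82 years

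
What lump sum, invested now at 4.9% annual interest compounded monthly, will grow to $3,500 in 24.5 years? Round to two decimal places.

Periodic rate = 4.9%/12 = 0.00408333; 294 periods.
P = 3,500/(1 + 0.049/12)^294 ≈ 3,500/3.313667662 ≈ 1,056.2315.

$1,056.23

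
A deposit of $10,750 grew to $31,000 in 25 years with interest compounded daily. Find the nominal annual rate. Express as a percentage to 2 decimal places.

4.24%

(1 + r/365)^9125 = 31,000/10,750 = 2.88372.
1 + r/365 = 2.88372^(1/9125) ≈ 1.000116, so r/365 ≈ 0.00011607.
r ≈ 365·0.00011607 = 4.23657%.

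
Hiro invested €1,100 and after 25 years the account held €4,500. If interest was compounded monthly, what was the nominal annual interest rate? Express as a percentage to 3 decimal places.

(1 + r/12)^300 = 4,500/1,100 = 4.09091.
1 + r/12 = 4.09091^(1/300) ≈ 1.004707, so r/12 ≈ 0.00470693.
r ≈ 12·0.00470693 = 5.64832%.

5.648%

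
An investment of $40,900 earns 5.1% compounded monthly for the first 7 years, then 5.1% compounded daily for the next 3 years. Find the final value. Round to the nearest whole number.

$68,058

Phase 1: 40,900·(1 + 0.00425)^84 ≈ 58,403.3692.
Phase 2: 58,403.3692·(1 + 0.051/365)^1095 ≈ 68,058.1776.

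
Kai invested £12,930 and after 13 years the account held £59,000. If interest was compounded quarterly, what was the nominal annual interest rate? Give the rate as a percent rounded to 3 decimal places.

(1 + r/4)^52 = 59,000/12,930 = 4.56303.
1 + r/4 = 4.56303^(1/52) ≈ 1.029622, so r/4 ≈ 0.0296223.
r ≈ 4·0.0296223 = 11.84893%.

11.849%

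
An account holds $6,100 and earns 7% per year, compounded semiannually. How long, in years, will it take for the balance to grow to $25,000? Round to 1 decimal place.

(1 + 0.035)^(2t) = 25,000/6,100 = 4.0984.
2t·ln(1 + 0.035) = ln(4.0984); 2t = 1.4106/0.0344014 ≈ 41.0037.
t ≈ 20.5019 years.

20.5 years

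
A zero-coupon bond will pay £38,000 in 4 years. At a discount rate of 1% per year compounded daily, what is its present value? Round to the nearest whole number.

£36,510

Periodic rate = 1%/365 = 0.0000273973; 1460 periods.
P = 38,000/(1 + 0.01/365)^1460 ≈ 38,000/1.0408102039 ≈ 36,510.0187.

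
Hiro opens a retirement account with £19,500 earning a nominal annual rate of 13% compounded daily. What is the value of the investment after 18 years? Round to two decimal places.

Growth factor = (1 + 0.13/365)^6570 ≈ 10.3769125012.
A ≈ 19,500 × 10.3769125012 ≈ 202,349.7938.

£202,349.79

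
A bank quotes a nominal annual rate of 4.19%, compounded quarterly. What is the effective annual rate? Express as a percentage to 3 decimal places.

4.256%

One year is 4 periods at 0.010475 each: (1 + 0.010475)^4 ≈ 1.042563.
EAR = 1.042563 − 1 ≈ 4.25630%.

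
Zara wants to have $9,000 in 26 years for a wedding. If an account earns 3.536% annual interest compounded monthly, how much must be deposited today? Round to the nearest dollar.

$3,594

Periodic rate = 3.536%/12 = 0.00294667; 312 periods.
P = 9,000/(1 + 0.03536/12)^312 ≈ 9,000/2.504297187 ≈ 3,593.8227.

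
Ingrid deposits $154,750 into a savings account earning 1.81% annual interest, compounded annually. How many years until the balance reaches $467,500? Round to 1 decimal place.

61.6 years

(1 + 0.0181)^t = 467,500/154,750 = 3.021.
t·ln(1 + 0.0181) = ln(3.021); t = 1.1056/0.0179381 ≈ 61.6334.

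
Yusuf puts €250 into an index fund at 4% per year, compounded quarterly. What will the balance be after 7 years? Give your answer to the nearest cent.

€330.32

Periodic rate = 4%/4 = 0.01; periods = 4·7 = 28.
A = 250·(1 + 0.01)^28 ≈ 250·1.32129097 ≈ 330.3227.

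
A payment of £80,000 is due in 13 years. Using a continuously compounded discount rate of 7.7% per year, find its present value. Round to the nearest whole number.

P = A·e^(−rt) = 80,000·e^(−1.001).
e^(−1.001) ≈ 0.36751174561, so P ≈ 29,400.9396.

£29,401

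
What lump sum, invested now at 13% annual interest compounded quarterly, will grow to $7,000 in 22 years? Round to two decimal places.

$419.54

Periodic rate = 13%/4 = 0.0325; 88 periods.
P = 7,000/(1 + 0.0325)^88 ≈ 7,000/16.68496534 ≈ 419.5394.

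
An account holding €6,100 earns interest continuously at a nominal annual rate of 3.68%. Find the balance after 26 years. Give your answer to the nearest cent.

€15,880.45

A = P·e^(rt) = 6,100·e^(0.0368·26) = 6,100·e^0.9568.
e^0.9568 ≈ 2.6033524023, so A ≈ 15,880.4497.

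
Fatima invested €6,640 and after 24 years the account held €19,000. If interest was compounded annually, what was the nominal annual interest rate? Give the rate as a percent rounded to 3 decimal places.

4.478%

(1 + r)^24 = 19,000/6,640 = 2.86145.
1 + r = 2.86145^(1/24) ≈ 1.044779, so r ≈ 0.0447789.
r ≈ 4.47789%.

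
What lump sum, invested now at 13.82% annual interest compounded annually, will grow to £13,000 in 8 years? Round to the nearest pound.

£4,615

Annual rate = 13.82% = 0.1382; 8 periods.
P = 13,000/(1 + 0.1382)^8 ≈ 13,000/2.8167522518 ≈ 4,615.2444.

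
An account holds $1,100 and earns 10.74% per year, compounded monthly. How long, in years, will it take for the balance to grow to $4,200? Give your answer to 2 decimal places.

(1 + 0.00895)^(12t) = 4,200/1,100 = 3.8182.
12t·ln(1 + 0.00895) = ln(3.8182); 12t = 1.3398/0.00891019 ≈ 150.3643.
t ≈ 12.5304 years.

12.53 years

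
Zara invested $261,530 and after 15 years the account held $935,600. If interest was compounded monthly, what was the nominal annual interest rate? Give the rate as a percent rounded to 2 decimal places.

8.53%

The 180-period growth factor is 935,600/261,530 = 3.57741.
r/12 = 3.57741^(1/180) − 1 ≈ 0.00710646, so r ≈ 12·0.00710646 = 8.52775%.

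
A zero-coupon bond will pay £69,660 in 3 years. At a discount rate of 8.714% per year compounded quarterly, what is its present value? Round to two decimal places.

Periodic rate = 8.714%/4 = 0.021785; 12 periods.
P = 69,660/(1 + 0.021785)^12 ≈ 69,660/1.2951327169 ≈ 53,785.9936.

£53,785.99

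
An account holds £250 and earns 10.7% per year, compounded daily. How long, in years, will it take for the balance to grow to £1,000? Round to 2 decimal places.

12.96 years

(1 + 0.000293151)^(365t) = 1,000/250 = 4.
365t·ln(1 + 0.000293151) = ln(4); 365t = 1.3863/0.000293108 ≈ 4729.6412.
t ≈ 12.9579 years.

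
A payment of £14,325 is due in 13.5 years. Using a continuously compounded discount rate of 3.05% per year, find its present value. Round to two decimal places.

P = A·e^(−rt) = 14,325·e^(−0.41175).
e^(−0.41175) ≈ 0.66248987782, so P ≈ 9,490.1675.

£9,490.17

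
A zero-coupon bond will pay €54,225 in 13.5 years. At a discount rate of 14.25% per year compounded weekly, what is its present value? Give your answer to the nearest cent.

Growth factor = (1 + 0.1425/52)^702 ≈ 6.8285946992.
P = 54,225/6.8285946992 ≈ 7,940.8725.

€7,940.87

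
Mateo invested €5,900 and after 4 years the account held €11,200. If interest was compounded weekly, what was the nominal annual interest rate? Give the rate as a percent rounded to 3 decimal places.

(1 + r/52)^208 = 11,200/5,900 = 1.89831.
1 + r/52 = 1.89831^(1/208) ≈ 1.003086, so r/52 ≈ 0.0030863.
r ≈ 52·0.0030863 = 16.04875%.

16.049%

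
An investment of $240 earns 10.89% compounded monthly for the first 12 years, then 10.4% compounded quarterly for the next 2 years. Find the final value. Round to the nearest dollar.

$1,082

After 12 years at 10.89%: 240 × 3.672622655 ≈ 881.4294.
Then 2 years at 10.4%: 881.4294 × 1.227944918 ≈ 1,082.3468.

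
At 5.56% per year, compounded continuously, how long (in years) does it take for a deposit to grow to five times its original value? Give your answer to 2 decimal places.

e^(0.0556t) = 5, so 0.0556t = ln 5 ≈ 1.6094.
t ≈ 1.6094/0.0556 ≈ 28.9467.

28.95 years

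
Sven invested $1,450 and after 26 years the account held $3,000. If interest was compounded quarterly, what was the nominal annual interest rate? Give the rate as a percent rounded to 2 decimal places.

2.81%

(1 + r/4)^104 = 3,000/1,450 = 2.06897.
1 + r/4 = 2.06897^(1/104) ≈ 1.007015, so r/4 ≈ 0.00701535.
r ≈ 4·0.00701535 = 2.80614%.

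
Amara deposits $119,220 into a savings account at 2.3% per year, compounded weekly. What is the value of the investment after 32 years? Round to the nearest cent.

Periodic rate = 2.3%/52 = 0.000442308; periods = 52·32 = 1664.
A = 119,220·(1 + 0.023/52)^1664 ≈ 119,220·2.08722885346 ≈ 248,839.4239.

$248,839.42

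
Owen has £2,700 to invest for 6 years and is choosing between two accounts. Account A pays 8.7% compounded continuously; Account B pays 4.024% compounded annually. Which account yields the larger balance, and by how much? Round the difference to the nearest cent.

A: e^(0.087·6) = e^0.522 ≈ 1.685395071, so 2,700 × 1.685395071 ≈ 4,550.5667.
B: (1 + 0.04024)^6 ≈ 1.26707201, so 2,700 × 1.26707201 ≈ 3,421.0944.
Difference ≈ 1,129.4723 in favor of A.

Account A, by £1,129.47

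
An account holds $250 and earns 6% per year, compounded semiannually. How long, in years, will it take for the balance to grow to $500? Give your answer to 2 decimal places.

We need (1 + 0.03)^(2t) = 2, so 2t = ln 2 / ln 1.03 ≈ 23.4498.
t ≈ 23.4498/2 = 11.7249 years.

11.72 years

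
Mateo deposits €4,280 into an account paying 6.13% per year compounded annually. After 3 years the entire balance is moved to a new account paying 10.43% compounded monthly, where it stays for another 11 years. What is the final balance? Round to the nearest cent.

€16,035.09

After 3 years at 6.13%: 4,280 × 1.1954034164 ≈ 5,116.3266.
Then 11 years at 10.43%: 5,116.3266 × 3.1341021243 ≈ 16,035.0901.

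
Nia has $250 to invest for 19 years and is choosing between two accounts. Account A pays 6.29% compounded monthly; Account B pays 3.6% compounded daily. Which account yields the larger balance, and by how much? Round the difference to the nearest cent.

A: (1 + 0.0629/12)^228 ≈ 3.29359194, so 250 × 3.29359194 ≈ 823.3980.
B: (1 + 0.036/365)^6935 ≈ 1.98172221, so 250 × 1.98172221 ≈ 495.4306.
Difference ≈ 327.9674 in favor of A.

Account A, by $327.97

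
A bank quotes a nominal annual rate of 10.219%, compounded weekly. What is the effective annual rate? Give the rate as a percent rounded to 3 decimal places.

10.748%

EAR = (1 + 10.219%/52)^52 − 1 = (1 + 0.00196519)^52 − 1.
(1 + 0.00196519)^52 ≈ 1.107483, so EAR ≈ 10.74828%.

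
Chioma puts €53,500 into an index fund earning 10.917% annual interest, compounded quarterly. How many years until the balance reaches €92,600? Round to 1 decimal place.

5.1 years

We need (1 + 0.0272925)^(4t) = 1.7308, so 4t = ln 1.7308 / ln 1.027292 ≈ 20.3741.
t ≈ 20.3741/4 = 5.0935 years.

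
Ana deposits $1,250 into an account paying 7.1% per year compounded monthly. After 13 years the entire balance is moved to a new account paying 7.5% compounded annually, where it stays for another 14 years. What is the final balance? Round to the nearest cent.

Phase 1: 1,250·(1 + 0.071/12)^156 ≈ 3,137.4919.
Phase 2: 3,137.4919·(1 + 0.075)^14 ≈ 8,635.7710.

$8,635.77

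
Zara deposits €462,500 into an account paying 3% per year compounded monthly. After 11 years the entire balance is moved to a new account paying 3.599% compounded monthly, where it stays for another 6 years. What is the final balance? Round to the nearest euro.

Phase 1: 462,500·(1 + 0.0025)^132 ≈ 643,057.8848.
Phase 2: 643,057.8848·(1 + 0.03599/12)^72 ≈ 797,794.9178.

€797,795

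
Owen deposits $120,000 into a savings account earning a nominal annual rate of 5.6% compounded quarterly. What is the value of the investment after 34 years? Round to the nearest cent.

Growth factor = (1 + 0.014)^136 ≈ 6.62463385373.
A ≈ 120,000 × 6.62463385373 ≈ 794,956.0624.

$794,956.06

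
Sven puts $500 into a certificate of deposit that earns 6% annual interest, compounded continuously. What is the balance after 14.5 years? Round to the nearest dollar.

$1,193

A = P·e^(rt) = 500·e^(0.06·14.5) = 500·e^0.87.
e^0.87 ≈ 2.386910854, so A ≈ 1,193.4554.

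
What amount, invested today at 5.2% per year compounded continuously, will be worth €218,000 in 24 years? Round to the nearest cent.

P = A·e^(−rt) = 218,000·e^(−1.248).
e^(−1.248) ≈ 0.287078379846, so P ≈ 62,583.0868.

€62,583.09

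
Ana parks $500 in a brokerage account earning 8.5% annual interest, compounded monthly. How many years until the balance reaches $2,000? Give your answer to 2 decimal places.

16.37 years

(1 + 0.00708333)^(12t) = 2,000/500 = 4.
12t·ln(1 + 0.00708333) = ln(4); 12t = 1.3863/0.00705836 ≈ 196.4045.
t ≈ 16.3670 years.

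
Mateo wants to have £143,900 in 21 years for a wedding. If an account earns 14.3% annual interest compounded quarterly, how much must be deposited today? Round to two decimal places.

£7,527.41

Periodic rate = 14.3%/4 = 0.03575; 84 periods.
P = 143,900/(1 + 0.03575)^84 ≈ 143,900/19.1167968712 ≈ 7,527.4117.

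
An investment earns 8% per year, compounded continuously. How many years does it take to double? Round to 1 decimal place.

8.7 years

e^(0.08t) = 2, so 0.08t = ln 2 ≈ 0.69315.
t ≈ 0.69315/0.08 ≈ 8.6643.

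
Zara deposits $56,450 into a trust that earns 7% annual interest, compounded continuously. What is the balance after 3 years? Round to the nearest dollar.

A = P·e^(rt) = 56,450·e^(0.07·3) = 56,450·e^0.21.
e^0.21 ≈ 1.23367806, so A ≈ 69,641.1265.

$69,641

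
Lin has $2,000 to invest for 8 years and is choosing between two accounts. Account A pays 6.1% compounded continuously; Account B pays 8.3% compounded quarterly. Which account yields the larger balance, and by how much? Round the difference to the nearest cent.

A: e^(0.061·8) = e^0.488 ≈ 1.62905485, so 2,000 × 1.62905485 ≈ 3,258.1097.
B: (1 + 0.02075)^32 ≈ 1.929391829, so 2,000 × 1.929391829 ≈ 3,858.7837.
Difference ≈ 600.6740 in favor of B.

Account B, by $600.67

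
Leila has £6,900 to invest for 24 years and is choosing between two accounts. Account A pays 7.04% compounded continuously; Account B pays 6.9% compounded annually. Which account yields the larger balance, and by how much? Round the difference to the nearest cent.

Account A, by £3,156.78

Account A growth factor: e^(0.0704·24) = e^1.6896 ≈ 5.4173133463; balance ≈ 37,379.4621.
Account B growth factor: (1 + 0.069)^24 ≈ 4.959808688; balance ≈ 34,222.6799.
Account A is larger by 3,156.7821.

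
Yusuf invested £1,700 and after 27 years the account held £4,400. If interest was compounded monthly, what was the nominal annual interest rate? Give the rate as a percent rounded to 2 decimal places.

The 324-period growth factor is 4,400/1,700 = 2.58824.
r/12 = 2.58824^(1/324) − 1 ≈ 0.00293942, so r ≈ 12·0.00293942 = 3.52731%.

3.53%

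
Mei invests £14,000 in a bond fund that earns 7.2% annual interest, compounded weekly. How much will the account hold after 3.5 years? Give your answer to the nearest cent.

£18,009.21

Periodic rate = 7.2%/52 = 0.00138462; periods = 52·3.5 = 182.
A = 14,000·(1 + 0.072/52)^182 ≈ 14,000·1.2863718023 ≈ 18,009.2052.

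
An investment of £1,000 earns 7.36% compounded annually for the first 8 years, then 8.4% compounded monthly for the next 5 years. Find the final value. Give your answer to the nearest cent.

£2,682.31

After 8 years at 7.36%: 1,000 × 1.764980951 ≈ 1,764.9810.
Then 5 years at 8.4%: 1,764.9810 × 1.519736287 ≈ 2,682.3056.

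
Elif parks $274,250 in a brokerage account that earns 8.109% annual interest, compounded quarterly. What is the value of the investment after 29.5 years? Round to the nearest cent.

Growth factor = (1 + 0.0202725)^118 ≈ 10.67847806936.
A ≈ 274,250 × 10.67847806936 ≈ 2,928,572.6105.

$2,928,572.61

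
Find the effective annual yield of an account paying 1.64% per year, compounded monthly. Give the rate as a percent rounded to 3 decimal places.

One year is 12 periods at 0.00136667 each: (1 + 0.00136667)^12 ≈ 1.016524.
EAR = 1.016524 − 1 ≈ 1.65238%.

1.652%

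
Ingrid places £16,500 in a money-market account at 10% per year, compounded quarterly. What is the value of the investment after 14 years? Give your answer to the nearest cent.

Periodic rate = 10%/4 = 0.025; periods = 4·14 = 56.
A = 16,500·(1 + 0.025)^56 ≈ 16,500·3.9859923599 ≈ 65,768.8739.

£65,768.87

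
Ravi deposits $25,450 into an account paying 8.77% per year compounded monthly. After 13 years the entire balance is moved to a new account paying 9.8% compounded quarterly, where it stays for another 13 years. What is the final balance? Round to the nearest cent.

Phase 1: 25,450·(1 + 0.0877/12)^156 ≈ 79,254.9455.
Phase 2: 79,254.9455·(1 + 0.0245)^52 ≈ 279,028.4164.

$279,028.42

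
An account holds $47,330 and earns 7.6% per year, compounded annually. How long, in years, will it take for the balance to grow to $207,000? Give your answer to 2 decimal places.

20.14 years

(1 + 0.076)^t = 207,000/47,330 = 4.3735.
t·ln(1 + 0.076) = ln(4.3735); t = 1.4756/0.0732505 ≈ 20.1442.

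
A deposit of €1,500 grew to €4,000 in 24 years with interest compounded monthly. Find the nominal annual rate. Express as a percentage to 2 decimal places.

The 288-period growth factor is 4,000/1,500 = 2.66667.
r/12 = 2.66667^(1/288) − 1 ≈ 0.00341146, so r ≈ 12·0.00341146 = 4.09376%.

4.09%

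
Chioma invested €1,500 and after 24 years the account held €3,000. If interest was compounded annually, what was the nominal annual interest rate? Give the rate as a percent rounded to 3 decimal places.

2.930%

The 24-period growth factor is 3,000/1,500 = 2.
r = 2^(1/24) − 1 ≈ 0.0293022, i.e. 2.93022%.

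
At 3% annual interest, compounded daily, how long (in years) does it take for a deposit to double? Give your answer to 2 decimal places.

23.11 years

(1 + 0.0000821918)^(365t) = 2.
365t = ln 2 / ln(1 + 0.0000821918) ≈ 0.69315/8.21884e-05 ≈ 8433.6373.
t ≈ 23.1059.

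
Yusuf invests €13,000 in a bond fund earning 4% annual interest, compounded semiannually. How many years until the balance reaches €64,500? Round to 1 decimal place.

40.4 years

We need (1 + 0.02)^(2t) = 4.9615, so 2t = ln 4.9615 / ln 1.02 ≈ 80.8840.
t ≈ 80.8840/2 = 40.4420 years.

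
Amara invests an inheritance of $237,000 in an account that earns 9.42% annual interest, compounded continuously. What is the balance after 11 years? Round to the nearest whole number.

A = P·e^(rt) = 237,000·e^(0.0942·11) = 237,000·e^1.0362.
e^1.0362 ≈ 2.81848639079, so A ≈ 667,981.2746.

$667,981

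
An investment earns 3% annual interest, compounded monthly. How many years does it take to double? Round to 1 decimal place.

23.1 years

(1 + 0.0025)^(12t) = 2.
12t = ln 2 / ln(1 + 0.0025) ≈ 0.69315/0.00249688 ≈ 277.6053.
t ≈ 23.1338.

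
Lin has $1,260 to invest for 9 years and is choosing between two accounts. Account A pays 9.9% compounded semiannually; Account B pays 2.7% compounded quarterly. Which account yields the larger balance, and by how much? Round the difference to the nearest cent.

Account A, by $1,401.18

A: (1 + 0.0495)^18 ≈ 2.386074352, so 1,260 × 2.386074352 ≈ 3,006.4537.
B: (1 + 0.00675)^36 ≈ 1.274028015, so 1,260 × 1.274028015 ≈ 1,605.2753.
Difference ≈ 1,401.1784 in favor of A.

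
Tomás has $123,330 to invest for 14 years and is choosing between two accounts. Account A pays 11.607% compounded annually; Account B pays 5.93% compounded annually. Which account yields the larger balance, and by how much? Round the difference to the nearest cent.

Account A, by $297,514.11

A: (1 + 0.11607)^14 ≈ 4.65243251391, so 123,330 × 4.65243251391 ≈ 573,784.5019.
B: (1 + 0.0593)^14 ≈ 2.24009074607, so 123,330 × 2.24009074607 ≈ 276,270.3917.
Difference ≈ 297,514.1102 in favor of A.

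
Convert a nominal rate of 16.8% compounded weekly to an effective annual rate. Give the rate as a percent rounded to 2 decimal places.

18.26%

One year is 52 periods at 0.00323077 each: (1 + 0.00323077)^52 ≈ 1.182616.
EAR = 1.182616 − 1 ≈ 18.26163%.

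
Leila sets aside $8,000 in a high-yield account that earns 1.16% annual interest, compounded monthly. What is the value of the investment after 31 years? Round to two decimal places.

Growth factor = (1 + 0.0116/12)^372 ≈ 1.4325073568.
A ≈ 8,000 × 1.4325073568 ≈ 11,460.0589.

$11,460.06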